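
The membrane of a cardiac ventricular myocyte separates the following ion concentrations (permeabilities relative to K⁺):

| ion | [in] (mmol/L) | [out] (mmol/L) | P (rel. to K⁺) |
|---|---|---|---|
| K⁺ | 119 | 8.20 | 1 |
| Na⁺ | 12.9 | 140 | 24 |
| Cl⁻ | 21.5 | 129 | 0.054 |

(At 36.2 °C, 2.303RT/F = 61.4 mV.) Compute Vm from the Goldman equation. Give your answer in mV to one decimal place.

54.6 mV

Vm = 61.4 · log₁₀[(Σ P·[cation]ₒ + Σ P·[anion]ᵢ) / (Σ P·[cation]ᵢ + Σ P·[anion]ₒ)]
Numerator = 1×8.20 + 24×140 + 0.054×21.5 = 3369
Denominator = 1×119 + 24×12.9 + 0.054×129 = 435.6
Vm = 61.4 · log₁₀(7.7356) = 61.4 × (0.8885) = 54.55 mV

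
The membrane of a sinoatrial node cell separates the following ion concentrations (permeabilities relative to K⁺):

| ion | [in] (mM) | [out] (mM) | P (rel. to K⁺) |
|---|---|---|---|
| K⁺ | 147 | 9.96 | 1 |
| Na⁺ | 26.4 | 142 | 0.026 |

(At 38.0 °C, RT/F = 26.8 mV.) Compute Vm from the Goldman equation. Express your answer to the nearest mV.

-64 mV

Vm = 26.8 · ln[(Σ P·[cation]ₒ + Σ P·[anion]ᵢ) / (Σ P·[cation]ᵢ + Σ P·[anion]ₒ)]
Numerator = 1×9.96 + 0.026×142 = 13.65
Denominator = 1×147 + 0.026×26.4 = 147.7
Vm = 26.8 · ln(0.092439) = 26.8 × (-2.3812) = -63.82 mV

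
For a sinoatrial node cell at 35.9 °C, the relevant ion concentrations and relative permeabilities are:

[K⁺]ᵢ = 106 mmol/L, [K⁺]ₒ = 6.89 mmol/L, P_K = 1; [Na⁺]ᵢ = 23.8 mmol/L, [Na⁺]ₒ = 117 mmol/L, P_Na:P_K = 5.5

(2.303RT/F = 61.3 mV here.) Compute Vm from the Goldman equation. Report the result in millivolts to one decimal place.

Vm = 61.3 · log₁₀[(Σ P·[cation]ₒ + Σ P·[anion]ᵢ) / (Σ P·[cation]ᵢ + Σ P·[anion]ₒ)]
Numerator = 1×6.89 + 5.5×117 = 650.4
Denominator = 1×106 + 5.5×23.8 = 236.9
Vm = 61.3 · log₁₀(2.7454) = 61.3 × (0.4386) = 26.89 mV

26.9 mV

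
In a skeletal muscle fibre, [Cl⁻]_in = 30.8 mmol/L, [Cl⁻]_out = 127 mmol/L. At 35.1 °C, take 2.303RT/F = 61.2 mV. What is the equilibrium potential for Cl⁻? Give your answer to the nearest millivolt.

E = (61.2/z) · log₁₀([Cl⁻]_out/[Cl⁻]_in) with z = -1.
For an anion, dividing by z = -1 reverses the sign.
= (61.2/-1) · log₁₀(127/30.8) = -61.20 · log₁₀(4.123)
= -61.20 · (0.6153) = -37.65 mV

-38 mV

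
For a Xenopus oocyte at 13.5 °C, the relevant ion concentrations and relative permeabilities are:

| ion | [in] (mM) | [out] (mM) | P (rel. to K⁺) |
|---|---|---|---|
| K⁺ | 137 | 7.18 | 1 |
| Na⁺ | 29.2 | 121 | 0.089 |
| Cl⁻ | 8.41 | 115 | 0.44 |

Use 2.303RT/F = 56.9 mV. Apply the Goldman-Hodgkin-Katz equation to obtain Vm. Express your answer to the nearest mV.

-54 mV

Vm = 56.9 · log₁₀[(Σ P·[cation]ₒ + Σ P·[anion]ᵢ) / (Σ P·[cation]ᵢ + Σ P·[anion]ₒ)]
Numerator = 1×7.18 + 0.089×121 + 0.44×8.41 = 21.65
Denominator = 1×137 + 0.089×29.2 + 0.44×115 = 190.2
Vm = 56.9 · log₁₀(0.11383) = 56.9 × (-0.9438) = -53.70 mV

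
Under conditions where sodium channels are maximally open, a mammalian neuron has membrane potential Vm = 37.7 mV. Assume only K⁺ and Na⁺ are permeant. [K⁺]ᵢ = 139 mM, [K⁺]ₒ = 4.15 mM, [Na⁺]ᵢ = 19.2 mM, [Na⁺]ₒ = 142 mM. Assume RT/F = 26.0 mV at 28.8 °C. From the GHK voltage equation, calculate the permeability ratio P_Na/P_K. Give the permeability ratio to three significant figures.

9.78

Let α = P_Na/P_K. GHK: Vm = 26.0·ln[(Kₒ + α·Naₒ)/(Kᵢ + α·Naᵢ)].
e^(Vm/26.0) = e^(37.7/26.0) = 4.2631
So 4.2631·(Kᵢ + α·Naᵢ) = Kₒ + α·Naₒ → α = (4.2631·139.0 − 4.15) / (142.0 − 4.2631·19.2)
α = (592.6 − 4.15) / (142.0 − 81.85) = 588.4/60.15 = 9.783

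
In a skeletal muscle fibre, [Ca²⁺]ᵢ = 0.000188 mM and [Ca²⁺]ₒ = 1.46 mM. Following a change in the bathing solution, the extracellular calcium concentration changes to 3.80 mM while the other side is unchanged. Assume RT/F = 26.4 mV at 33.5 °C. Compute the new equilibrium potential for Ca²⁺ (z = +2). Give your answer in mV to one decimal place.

After the shift: [Ca²⁺]_out = 3.80, [Ca²⁺]_in = 0.000188 mM.
E_new = (26.4/2)·ln(3.80/0.000188) = 13.20 · (9.9141) = 130.87 mV

130.9 mV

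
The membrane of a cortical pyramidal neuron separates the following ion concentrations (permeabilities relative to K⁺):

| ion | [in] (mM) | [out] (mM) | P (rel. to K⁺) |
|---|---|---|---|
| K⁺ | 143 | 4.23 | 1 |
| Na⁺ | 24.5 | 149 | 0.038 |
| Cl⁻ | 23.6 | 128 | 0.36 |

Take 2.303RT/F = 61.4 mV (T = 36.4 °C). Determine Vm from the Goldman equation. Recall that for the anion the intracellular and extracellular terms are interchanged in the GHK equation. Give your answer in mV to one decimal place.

Vm = 61.4 · log₁₀[(Σ P·[cation]ₒ + Σ P·[anion]ᵢ) / (Σ P·[cation]ᵢ + Σ P·[anion]ₒ)]
Numerator = 1×4.23 + 0.038×149 + 0.36×23.6 = 18.39
Denominator = 1×143 + 0.038×24.5 + 0.36×128 = 190
Vm = 61.4 · log₁₀(0.096773) = 61.4 × (-1.0142) = -62.27 mV

-62.3 mV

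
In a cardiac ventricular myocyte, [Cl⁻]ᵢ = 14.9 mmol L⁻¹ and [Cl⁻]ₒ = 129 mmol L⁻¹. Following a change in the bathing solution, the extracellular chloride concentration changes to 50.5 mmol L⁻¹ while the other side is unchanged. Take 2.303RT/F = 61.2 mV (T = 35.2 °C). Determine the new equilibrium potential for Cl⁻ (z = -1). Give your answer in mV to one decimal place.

After the shift: [Cl⁻]_out = 50.5, [Cl⁻]_in = 14.9 mmol L⁻¹.
E_new = (61.2/-1)·log₁₀(50.5/14.9) = -61.20 · (0.5301) = -32.44 mV

-32.4 mV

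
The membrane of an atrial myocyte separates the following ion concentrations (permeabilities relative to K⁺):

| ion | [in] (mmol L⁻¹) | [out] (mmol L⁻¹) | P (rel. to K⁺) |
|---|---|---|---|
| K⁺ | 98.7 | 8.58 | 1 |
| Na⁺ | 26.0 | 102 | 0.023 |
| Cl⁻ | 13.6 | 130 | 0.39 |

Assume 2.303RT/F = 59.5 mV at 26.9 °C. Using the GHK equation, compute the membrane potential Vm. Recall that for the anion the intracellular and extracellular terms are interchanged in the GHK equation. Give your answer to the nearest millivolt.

Vm = 59.5 · log₁₀[(Σ P·[cation]ₒ + Σ P·[anion]ᵢ) / (Σ P·[cation]ᵢ + Σ P·[anion]ₒ)]
Numerator = 1×8.58 + 0.023×102 + 0.39×13.6 = 16.23
Denominator = 1×98.7 + 0.023×26.0 + 0.39×130 = 150
Vm = 59.5 · log₁₀(0.1082) = 59.5 × (-0.9658) = -57.46 mV

-57 mV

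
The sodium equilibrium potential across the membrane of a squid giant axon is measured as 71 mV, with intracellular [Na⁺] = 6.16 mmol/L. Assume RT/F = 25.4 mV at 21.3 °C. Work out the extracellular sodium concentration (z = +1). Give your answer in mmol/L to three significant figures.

101 mmol/L

Nernst: E = (25.4/1) · ln([out]/[in]), so ln([out]/[in]) = 71.0 × 1 / 25.4 = 2.7953.
[out]/[in] = e^(2.7953) = 16.37.
[out] = 16.37 × 6.16 = 100.8 mmol/L.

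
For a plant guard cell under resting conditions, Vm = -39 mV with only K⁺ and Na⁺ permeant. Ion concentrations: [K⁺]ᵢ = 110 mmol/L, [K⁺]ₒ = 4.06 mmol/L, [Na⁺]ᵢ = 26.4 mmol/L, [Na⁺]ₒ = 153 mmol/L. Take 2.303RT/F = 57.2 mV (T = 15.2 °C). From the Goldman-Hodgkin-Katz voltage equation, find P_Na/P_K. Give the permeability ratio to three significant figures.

Let α = P_Na/P_K. GHK: Vm = 57.2·log₁₀[(Kₒ + α·Naₒ)/(Kᵢ + α·Naᵢ)].
10^(Vm/57.2) = 10^(-39.0/57.2) = 0.20806
So 0.20806·(Kᵢ + α·Naᵢ) = Kₒ + α·Naₒ → α = (0.20806·110.0 − 4.06) / (153.0 − 0.20806·26.4)
α = (22.89 − 4.06) / (153.0 − 5.493) = 18.83/147.5 = 0.1276

0.128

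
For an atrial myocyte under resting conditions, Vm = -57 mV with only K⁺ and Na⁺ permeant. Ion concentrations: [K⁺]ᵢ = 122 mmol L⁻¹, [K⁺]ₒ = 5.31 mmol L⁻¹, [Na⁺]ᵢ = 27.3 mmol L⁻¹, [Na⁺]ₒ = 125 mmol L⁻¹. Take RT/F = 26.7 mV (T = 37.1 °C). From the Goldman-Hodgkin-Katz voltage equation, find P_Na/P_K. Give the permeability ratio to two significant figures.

Let α = P_Na/P_K. GHK: Vm = 26.7·ln[(Kₒ + α·Naₒ)/(Kᵢ + α·Naᵢ)].
e^(Vm/26.7) = e^(-57.0/26.7) = 0.11826
So 0.11826·(Kᵢ + α·Naᵢ) = Kₒ + α·Naₒ → α = (0.11826·122.0 − 5.31) / (125.0 − 0.11826·27.3)
α = (14.43 − 5.31) / (125.0 − 3.229) = 9.118/121.8 = 0.07488

0.075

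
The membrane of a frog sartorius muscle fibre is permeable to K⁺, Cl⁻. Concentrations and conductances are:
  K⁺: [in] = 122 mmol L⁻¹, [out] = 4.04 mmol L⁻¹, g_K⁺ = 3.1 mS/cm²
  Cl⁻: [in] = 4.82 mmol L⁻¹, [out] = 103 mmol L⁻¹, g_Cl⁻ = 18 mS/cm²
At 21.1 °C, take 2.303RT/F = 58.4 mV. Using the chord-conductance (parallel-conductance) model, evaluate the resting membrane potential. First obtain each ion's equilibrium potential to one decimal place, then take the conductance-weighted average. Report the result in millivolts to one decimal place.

E_K⁺ = (58.4/1)·log₁₀(4.04/122) = -86.4 mV
E_Cl⁻ = (58.4/-1)·log₁₀(103/4.82) = -77.7 mV
Vm = (Σ gᵢEᵢ)/(Σ gᵢ) = (3.1·-86.4 + 18·-77.7) / (3.1 + 18)
= -1666.44 / 21.1 = -78.98 mV

-79.0 mV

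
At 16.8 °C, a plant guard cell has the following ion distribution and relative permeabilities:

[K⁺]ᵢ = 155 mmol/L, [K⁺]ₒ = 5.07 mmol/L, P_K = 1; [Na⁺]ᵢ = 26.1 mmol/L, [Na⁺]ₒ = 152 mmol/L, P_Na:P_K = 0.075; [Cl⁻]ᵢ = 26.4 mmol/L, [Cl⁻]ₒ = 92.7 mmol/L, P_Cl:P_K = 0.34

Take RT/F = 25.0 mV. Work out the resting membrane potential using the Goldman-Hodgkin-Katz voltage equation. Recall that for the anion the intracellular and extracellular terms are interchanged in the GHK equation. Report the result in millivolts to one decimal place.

Vm = 25.0 · ln[(Σ P·[cation]ₒ + Σ P·[anion]ᵢ) / (Σ P·[cation]ᵢ + Σ P·[anion]ₒ)]
Numerator = 1×5.07 + 0.075×152 + 0.34×26.4 = 25.45
Denominator = 1×155 + 0.075×26.1 + 0.34×92.7 = 188.5
Vm = 25.0 · ln(0.13501) = 25.0 × (-2.0024) = -50.06 mV

-50.1 mV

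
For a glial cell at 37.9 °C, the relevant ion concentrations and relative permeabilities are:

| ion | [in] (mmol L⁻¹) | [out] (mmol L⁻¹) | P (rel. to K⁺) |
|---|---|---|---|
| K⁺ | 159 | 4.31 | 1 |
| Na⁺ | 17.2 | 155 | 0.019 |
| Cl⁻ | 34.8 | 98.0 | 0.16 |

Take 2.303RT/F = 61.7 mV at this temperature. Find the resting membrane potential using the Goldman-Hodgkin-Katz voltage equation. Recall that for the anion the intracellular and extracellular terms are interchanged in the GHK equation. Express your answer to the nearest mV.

Vm = 61.7 · log₁₀[(Σ P·[cation]ₒ + Σ P·[anion]ᵢ) / (Σ P·[cation]ᵢ + Σ P·[anion]ₒ)]
Numerator = 1×4.31 + 0.019×155 + 0.16×34.8 = 12.82
Denominator = 1×159 + 0.019×17.2 + 0.16×98.0 = 175
Vm = 61.7 · log₁₀(0.073271) = 61.7 × (-1.1351) = -70.03 mV

-70 mV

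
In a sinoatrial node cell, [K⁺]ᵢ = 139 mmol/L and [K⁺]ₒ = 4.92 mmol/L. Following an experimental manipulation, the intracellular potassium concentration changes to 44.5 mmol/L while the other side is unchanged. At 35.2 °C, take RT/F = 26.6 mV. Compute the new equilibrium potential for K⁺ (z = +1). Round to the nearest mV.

-59 mV

After the shift: [K⁺]_out = 4.92, [K⁺]_in = 44.5 mmol/L.
E_new = (26.6/1)·ln(4.92/44.5) = 26.60 · (-2.2022) = -58.58 mV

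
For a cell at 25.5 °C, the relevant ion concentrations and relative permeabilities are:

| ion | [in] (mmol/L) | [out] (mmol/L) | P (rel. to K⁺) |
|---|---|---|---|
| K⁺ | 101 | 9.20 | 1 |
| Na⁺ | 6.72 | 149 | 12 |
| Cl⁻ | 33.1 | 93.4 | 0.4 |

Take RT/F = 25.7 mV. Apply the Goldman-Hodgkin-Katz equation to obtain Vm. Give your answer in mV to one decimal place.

Vm = 25.7 · ln[(Σ P·[cation]ₒ + Σ P·[anion]ᵢ) / (Σ P·[cation]ᵢ + Σ P·[anion]ₒ)]
Numerator = 1×9.20 + 12×149 + 0.4×33.1 = 1810
Denominator = 1×101 + 12×6.72 + 0.4×93.4 = 219
Vm = 25.7 · ln(8.2668) = 25.7 × (2.1123) = 54.28 mV

54.3 mV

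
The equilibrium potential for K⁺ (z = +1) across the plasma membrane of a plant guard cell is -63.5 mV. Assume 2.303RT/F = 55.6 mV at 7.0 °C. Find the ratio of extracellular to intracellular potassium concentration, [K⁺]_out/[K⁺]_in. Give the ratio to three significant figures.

0.0721

log₁₀([out]/[in]) = E·z/(55.6) = -63.5 × 1 / 55.6 = -1.1421
[out]/[in] = 10^(-1.1421) = 0.0721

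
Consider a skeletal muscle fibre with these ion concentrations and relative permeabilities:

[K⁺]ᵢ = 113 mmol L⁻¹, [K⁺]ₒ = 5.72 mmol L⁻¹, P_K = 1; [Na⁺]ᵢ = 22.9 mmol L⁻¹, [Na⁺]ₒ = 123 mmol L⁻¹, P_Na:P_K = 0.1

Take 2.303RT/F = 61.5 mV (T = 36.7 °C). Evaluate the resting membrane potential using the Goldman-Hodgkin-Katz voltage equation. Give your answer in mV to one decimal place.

-49.6 mV

Vm = 61.5 · log₁₀[(Σ P·[cation]ₒ + Σ P·[anion]ᵢ) / (Σ P·[cation]ᵢ + Σ P·[anion]ₒ)]
Numerator = 1×5.72 + 0.1×123 = 18.02
Denominator = 1×113 + 0.1×22.9 = 115.3
Vm = 61.5 · log₁₀(0.1563) = 61.5 × (-0.8060) = -49.57 mV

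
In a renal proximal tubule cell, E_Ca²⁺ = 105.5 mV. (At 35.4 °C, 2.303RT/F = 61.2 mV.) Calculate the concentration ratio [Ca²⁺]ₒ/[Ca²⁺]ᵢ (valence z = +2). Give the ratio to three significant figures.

2800

log₁₀([out]/[in]) = E·z/(61.2) = 105.5 × 2 / 61.2 = 3.4477
[out]/[in] = 10^(3.4477) = 2804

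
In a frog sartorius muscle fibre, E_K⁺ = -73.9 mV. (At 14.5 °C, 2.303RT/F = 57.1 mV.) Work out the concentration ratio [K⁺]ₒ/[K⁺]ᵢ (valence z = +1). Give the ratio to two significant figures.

log₁₀([out]/[in]) = E·z/(57.1) = -73.9 × 1 / 57.1 = -1.2942
[out]/[in] = 10^(-1.2942) = 0.05079

0.051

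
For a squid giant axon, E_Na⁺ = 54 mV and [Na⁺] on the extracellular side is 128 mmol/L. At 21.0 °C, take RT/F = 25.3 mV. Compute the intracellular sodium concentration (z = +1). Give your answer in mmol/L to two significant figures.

15 mmol/L

Nernst: E = (25.3/1) · ln([out]/[in]), so ln([out]/[in]) = 54.0 × 1 / 25.3 = 2.1344.
[out]/[in] = e^(2.1344) = 8.452.
[in] = 128 / 8.452 = 15.14 mmol/L.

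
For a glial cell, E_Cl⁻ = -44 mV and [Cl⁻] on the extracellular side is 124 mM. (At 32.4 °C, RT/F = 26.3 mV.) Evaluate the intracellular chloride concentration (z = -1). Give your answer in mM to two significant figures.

Nernst: E = (26.3/-1) · ln([out]/[in]), so ln([out]/[in]) = -44.0 × -1 / 26.3 = 1.6730.
[out]/[in] = e^(1.6730) = 5.328.
[in] = 124 / 5.328 = 23.27 mM.

23 mM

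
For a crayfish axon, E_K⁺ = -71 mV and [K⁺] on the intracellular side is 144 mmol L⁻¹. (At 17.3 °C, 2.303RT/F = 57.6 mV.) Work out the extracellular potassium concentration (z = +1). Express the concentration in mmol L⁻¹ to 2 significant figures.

8.4 mmol L⁻¹

Nernst: E = (57.6/1) · log₁₀([out]/[in]), so log₁₀([out]/[in]) = -71.0 × 1 / 57.6 = -1.2326.
[out]/[in] = 10^(-1.2326) = 0.05853.
[out] = 0.05853 × 144 = 8.428 mmol L⁻¹.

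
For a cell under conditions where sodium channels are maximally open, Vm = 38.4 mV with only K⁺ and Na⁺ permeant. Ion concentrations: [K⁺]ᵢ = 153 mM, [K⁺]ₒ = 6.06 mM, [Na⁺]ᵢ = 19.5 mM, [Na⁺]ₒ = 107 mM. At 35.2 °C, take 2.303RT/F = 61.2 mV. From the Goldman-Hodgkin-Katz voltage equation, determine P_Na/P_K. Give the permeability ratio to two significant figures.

Let α = P_Na/P_K. GHK: Vm = 61.2·log₁₀[(Kₒ + α·Naₒ)/(Kᵢ + α·Naᵢ)].
10^(Vm/61.2) = 10^(38.4/61.2) = 4.2408
So 4.2408·(Kᵢ + α·Naᵢ) = Kₒ + α·Naₒ → α = (4.2408·153.0 − 6.06) / (107.0 − 4.2408·19.5)
α = (648.8 − 6.06) / (107.0 − 82.7) = 642.8/24.3 = 26.45

26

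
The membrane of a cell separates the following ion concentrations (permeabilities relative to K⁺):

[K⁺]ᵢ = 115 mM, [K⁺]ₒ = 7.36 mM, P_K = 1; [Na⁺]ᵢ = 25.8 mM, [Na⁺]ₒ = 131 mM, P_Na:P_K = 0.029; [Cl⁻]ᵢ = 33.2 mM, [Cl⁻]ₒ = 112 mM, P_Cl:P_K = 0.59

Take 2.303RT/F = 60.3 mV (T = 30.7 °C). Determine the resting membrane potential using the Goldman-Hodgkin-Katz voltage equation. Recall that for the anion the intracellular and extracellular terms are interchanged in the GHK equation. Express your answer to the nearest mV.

-47 mV

Vm = 60.3 · log₁₀[(Σ P·[cation]ₒ + Σ P·[anion]ᵢ) / (Σ P·[cation]ᵢ + Σ P·[anion]ₒ)]
Numerator = 1×7.36 + 0.029×131 + 0.59×33.2 = 30.75
Denominator = 1×115 + 0.029×25.8 + 0.59×112 = 181.8
Vm = 60.3 · log₁₀(0.1691) = 60.3 × (-0.7719) = -46.54 mV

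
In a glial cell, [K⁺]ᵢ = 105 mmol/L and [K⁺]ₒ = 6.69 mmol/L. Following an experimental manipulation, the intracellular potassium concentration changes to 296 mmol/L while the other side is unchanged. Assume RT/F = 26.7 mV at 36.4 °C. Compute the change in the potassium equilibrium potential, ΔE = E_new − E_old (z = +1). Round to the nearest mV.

-28 mV

E_old = (26.7/1)·ln(6.69/105) = -73.51 mV
E_new = (26.7/1)·ln(6.69/296) = -101.19 mV
ΔE = -101.19 − (-73.51) = -27.67 mV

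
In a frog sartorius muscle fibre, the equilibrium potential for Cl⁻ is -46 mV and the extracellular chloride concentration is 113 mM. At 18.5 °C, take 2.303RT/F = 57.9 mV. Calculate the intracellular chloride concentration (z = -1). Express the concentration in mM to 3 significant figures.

Nernst: E = (57.9/-1) · log₁₀([out]/[in]), so log₁₀([out]/[in]) = -46.0 × -1 / 57.9 = 0.7945.
[out]/[in] = 10^(0.7945) = 6.23.
[in] = 113 / 6.23 = 18.14 mM.

18.1 mM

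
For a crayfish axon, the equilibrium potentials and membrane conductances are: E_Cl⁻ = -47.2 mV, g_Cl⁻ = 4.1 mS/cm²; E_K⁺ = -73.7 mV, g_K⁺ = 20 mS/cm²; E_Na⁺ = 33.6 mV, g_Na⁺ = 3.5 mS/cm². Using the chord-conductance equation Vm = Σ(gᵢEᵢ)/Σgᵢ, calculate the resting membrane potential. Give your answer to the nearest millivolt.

Σ gᵢEᵢ = 4.1·(-47.2) + 20·(-73.7) + 3.5·(33.6) = -1549.92
Σ gᵢ = 4.1 + 20 + 3.5 = 27.6
Vm = -1549.92 / 27.6 = -56.16 mV

-56 mV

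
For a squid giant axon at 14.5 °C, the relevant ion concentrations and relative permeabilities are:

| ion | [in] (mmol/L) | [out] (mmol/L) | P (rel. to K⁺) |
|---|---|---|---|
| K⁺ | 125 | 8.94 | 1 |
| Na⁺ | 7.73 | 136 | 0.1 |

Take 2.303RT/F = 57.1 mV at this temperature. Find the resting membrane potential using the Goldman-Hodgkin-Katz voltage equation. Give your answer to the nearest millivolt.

-43 mV

Vm = 57.1 · log₁₀[(Σ P·[cation]ₒ + Σ P·[anion]ᵢ) / (Σ P·[cation]ᵢ + Σ P·[anion]ₒ)]
Numerator = 1×8.94 + 0.1×136 = 22.54
Denominator = 1×125 + 0.1×7.73 = 125.8
Vm = 57.1 · log₁₀(0.17921) = 57.1 × (-0.7466) = -42.63 mV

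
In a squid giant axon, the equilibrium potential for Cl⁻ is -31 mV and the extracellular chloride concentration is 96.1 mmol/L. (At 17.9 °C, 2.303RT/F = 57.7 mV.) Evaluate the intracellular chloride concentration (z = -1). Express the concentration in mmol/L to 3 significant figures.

27.9 mmol/L

Nernst: E = (57.7/-1) · log₁₀([out]/[in]), so log₁₀([out]/[in]) = -31.0 × -1 / 57.7 = 0.5373.
[out]/[in] = 10^(0.5373) = 3.446.
[in] = 96.1 / 3.446 = 27.89 mmol/L.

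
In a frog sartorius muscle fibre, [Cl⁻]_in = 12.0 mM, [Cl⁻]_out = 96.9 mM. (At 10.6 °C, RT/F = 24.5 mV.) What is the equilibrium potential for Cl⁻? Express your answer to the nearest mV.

-51 mV

E = (24.5/z) · ln([Cl⁻]_out/[Cl⁻]_in) with z = -1.
For an anion, dividing by z = -1 reverses the sign.
= (24.5/-1) · ln(96.9/12.0) = -24.50 · ln(8.075)
= -24.50 · (2.0888) = -51.17 mV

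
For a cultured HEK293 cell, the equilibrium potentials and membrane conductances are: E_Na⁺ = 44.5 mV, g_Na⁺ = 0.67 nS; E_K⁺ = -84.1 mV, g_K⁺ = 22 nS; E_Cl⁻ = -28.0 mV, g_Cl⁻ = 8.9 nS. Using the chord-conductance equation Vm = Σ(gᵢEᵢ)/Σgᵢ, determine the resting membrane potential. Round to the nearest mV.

Σ gᵢEᵢ = 0.67·(44.5) + 22·(-84.1) + 8.9·(-28.0) = -2069.59
Σ gᵢ = 0.67 + 22 + 8.9 = 31.57
Vm = -2069.59 / 31.57 = -65.56 mV

-66 mV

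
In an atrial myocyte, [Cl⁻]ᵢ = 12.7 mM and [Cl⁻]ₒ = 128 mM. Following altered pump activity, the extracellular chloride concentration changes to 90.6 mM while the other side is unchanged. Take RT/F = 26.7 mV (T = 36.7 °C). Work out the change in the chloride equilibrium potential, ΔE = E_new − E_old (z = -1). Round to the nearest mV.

9 mV

E_old = (26.7/-1)·ln(128/12.7) = -61.69 mV
E_new = (26.7/-1)·ln(90.6/12.7) = -52.46 mV
ΔE = -52.46 − (-61.69) = 9.23 mV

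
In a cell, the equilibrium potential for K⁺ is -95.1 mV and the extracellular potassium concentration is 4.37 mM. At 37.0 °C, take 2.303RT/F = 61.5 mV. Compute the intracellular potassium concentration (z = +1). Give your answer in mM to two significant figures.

150 mM

Nernst: E = (61.5/1) · log₁₀([out]/[in]), so log₁₀([out]/[in]) = -95.1 × 1 / 61.5 = -1.5463.
[out]/[in] = 10^(-1.5463) = 0.02842.
[in] = 4.37 / 0.02842 = 153.8 mM.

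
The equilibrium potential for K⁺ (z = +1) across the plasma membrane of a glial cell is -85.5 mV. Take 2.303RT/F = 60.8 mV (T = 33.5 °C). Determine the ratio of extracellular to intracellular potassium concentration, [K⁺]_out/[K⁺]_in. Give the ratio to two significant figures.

log₁₀([out]/[in]) = E·z/(60.8) = -85.5 × 1 / 60.8 = -1.4062
[out]/[in] = 10^(-1.4062) = 0.03924

0.039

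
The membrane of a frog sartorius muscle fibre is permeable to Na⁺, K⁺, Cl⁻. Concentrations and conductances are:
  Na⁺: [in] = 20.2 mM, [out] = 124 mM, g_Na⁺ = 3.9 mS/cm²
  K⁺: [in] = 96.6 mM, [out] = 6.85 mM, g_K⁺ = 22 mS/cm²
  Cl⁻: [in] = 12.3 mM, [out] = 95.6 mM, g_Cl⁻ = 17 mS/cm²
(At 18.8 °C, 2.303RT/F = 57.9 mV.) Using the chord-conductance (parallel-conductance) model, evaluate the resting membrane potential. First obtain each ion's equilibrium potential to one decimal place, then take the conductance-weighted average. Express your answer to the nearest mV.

E_Na⁺ = (57.9/1)·log₁₀(124/20.2) = 45.6 mV
E_K⁺ = (57.9/1)·log₁₀(6.85/96.6) = -66.5 mV
E_Cl⁻ = (57.9/-1)·log₁₀(95.6/12.3) = -51.6 mV
Vm = (Σ gᵢEᵢ)/(Σ gᵢ) = (3.9·45.6 + 22·-66.5 + 17·-51.6) / (3.9 + 22 + 17)
= -2162.36 / 42.9 = -50.40 mV

-50 mV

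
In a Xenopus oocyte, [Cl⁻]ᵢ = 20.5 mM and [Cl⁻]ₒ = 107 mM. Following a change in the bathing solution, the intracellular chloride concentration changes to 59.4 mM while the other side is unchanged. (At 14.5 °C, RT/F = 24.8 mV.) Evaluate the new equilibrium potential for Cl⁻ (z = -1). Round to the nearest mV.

After the shift: [Cl⁻]_out = 107, [Cl⁻]_in = 59.4 mM.
E_new = (24.8/-1)·ln(107/59.4) = -24.80 · (0.5885) = -14.60 mV

-15 mV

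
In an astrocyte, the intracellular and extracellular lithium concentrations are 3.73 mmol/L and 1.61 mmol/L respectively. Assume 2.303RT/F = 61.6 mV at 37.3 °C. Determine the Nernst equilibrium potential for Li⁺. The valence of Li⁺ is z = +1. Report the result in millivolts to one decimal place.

-22.5 mV

E = (61.6/z) · log₁₀([Li⁺]_out/[Li⁺]_in) with z = +1.
= (61.6/1) · log₁₀(1.61/3.73) = 61.60 · log₁₀(0.4316)
= 61.60 · (-0.3649) = -22.48 mV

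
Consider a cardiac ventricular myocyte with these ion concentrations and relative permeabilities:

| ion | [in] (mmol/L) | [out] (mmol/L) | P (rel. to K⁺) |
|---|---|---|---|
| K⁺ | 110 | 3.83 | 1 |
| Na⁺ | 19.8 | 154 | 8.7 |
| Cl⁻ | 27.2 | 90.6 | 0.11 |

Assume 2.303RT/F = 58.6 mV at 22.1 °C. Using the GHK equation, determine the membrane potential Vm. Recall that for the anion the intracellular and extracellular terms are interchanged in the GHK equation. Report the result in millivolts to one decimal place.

Vm = 58.6 · log₁₀[(Σ P·[cation]ₒ + Σ P·[anion]ᵢ) / (Σ P·[cation]ᵢ + Σ P·[anion]ₒ)]
Numerator = 1×3.83 + 8.7×154 + 0.11×27.2 = 1347
Denominator = 1×110 + 8.7×19.8 + 0.11×90.6 = 292.2
Vm = 58.6 · log₁₀(4.6082) = 58.6 × (0.6635) = 38.88 mV

38.9 mV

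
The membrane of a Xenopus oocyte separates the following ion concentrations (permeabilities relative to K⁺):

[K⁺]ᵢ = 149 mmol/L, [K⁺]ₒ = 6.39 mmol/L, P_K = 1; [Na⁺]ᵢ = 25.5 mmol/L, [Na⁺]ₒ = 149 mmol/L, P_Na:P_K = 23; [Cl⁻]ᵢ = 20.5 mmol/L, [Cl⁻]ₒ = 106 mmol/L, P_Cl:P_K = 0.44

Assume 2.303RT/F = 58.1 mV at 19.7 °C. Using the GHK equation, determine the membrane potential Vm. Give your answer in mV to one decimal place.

Vm = 58.1 · log₁₀[(Σ P·[cation]ₒ + Σ P·[anion]ᵢ) / (Σ P·[cation]ᵢ + Σ P·[anion]ₒ)]
Numerator = 1×6.39 + 23×149 + 0.44×20.5 = 3442
Denominator = 1×149 + 23×25.5 + 0.44×106 = 782.1
Vm = 58.1 · log₁₀(4.4013) = 58.1 × (0.6436) = 37.39 mV

37.4 mV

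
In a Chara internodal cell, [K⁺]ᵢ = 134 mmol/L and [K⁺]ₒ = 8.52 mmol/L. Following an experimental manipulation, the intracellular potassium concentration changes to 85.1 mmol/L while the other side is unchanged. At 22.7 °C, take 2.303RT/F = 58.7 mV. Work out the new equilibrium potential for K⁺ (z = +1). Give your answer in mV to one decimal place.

-58.7 mV

After the shift: [K⁺]_out = 8.52, [K⁺]_in = 85.1 mmol/L.
E_new = (58.7/1)·log₁₀(8.52/85.1) = 58.70 · (-0.9995) = -58.67 mV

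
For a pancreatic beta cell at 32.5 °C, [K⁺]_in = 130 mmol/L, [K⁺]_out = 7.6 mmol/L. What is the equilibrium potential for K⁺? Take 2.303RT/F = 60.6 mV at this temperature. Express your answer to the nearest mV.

E = (60.6/z) · log₁₀([K⁺]_out/[K⁺]_in) with z = +1.
= (60.6/1) · log₁₀(7.6/130) = 60.60 · log₁₀(0.05846)
= 60.60 · (-1.2331) = -74.73 mV

-75 mV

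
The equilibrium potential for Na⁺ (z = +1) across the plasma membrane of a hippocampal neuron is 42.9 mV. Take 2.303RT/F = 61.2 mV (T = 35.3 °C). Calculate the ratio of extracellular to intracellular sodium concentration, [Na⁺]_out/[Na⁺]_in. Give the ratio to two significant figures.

log₁₀([out]/[in]) = E·z/(61.2) = 42.9 × 1 / 61.2 = 0.7010
[out]/[in] = 10^(0.7010) = 5.023

5.0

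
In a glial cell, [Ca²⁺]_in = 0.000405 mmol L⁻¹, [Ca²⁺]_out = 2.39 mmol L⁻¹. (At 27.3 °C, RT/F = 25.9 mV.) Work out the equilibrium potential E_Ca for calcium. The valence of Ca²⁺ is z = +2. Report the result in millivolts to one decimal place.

112.4 mV

E = (25.9/z) · ln([Ca²⁺]_out/[Ca²⁺]_in) with z = +2.
= (25.9/2) · ln(2.39/0.000405) = 12.95 · ln(5901)
= 12.95 · (8.6829) = 112.44 mV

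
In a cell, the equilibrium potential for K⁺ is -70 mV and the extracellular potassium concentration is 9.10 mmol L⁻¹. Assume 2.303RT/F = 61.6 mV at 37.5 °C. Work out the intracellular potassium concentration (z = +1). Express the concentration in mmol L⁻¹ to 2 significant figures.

120 mmol L⁻¹

Nernst: E = (61.6/1) · log₁₀([out]/[in]), so log₁₀([out]/[in]) = -70.0 × 1 / 61.6 = -1.1364.
[out]/[in] = 10^(-1.1364) = 0.07305.
[in] = 9.10 / 0.07305 = 124.6 mmol L⁻¹.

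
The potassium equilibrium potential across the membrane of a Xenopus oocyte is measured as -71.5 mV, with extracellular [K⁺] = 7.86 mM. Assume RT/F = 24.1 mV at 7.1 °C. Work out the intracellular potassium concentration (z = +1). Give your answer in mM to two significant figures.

150 mM

Nernst: E = (24.1/1) · ln([out]/[in]), so ln([out]/[in]) = -71.5 × 1 / 24.1 = -2.9668.
[out]/[in] = e^(-2.9668) = 0.05147.
[in] = 7.86 / 0.05147 = 152.7 mM.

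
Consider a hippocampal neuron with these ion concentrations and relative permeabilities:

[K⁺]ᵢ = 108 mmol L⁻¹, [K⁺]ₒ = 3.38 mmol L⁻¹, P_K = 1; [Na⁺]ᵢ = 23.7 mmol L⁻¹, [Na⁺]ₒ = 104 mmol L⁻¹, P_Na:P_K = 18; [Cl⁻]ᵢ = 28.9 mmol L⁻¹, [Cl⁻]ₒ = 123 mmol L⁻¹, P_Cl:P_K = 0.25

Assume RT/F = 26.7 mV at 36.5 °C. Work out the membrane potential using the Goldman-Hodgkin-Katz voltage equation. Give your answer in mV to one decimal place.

Vm = 26.7 · ln[(Σ P·[cation]ₒ + Σ P·[anion]ᵢ) / (Σ P·[cation]ᵢ + Σ P·[anion]ₒ)]
Numerator = 1×3.38 + 18×104 + 0.25×28.9 = 1883
Denominator = 1×108 + 18×23.7 + 0.25×123 = 565.3
Vm = 26.7 · ln(3.33) = 26.7 × (1.2030) = 32.12 mV

32.1 mV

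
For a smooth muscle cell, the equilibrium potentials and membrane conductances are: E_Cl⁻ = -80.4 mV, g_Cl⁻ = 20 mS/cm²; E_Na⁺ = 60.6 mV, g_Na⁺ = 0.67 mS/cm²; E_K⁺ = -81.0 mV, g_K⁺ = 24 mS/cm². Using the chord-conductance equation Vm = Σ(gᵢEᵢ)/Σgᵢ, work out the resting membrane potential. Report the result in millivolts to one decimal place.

-78.6 mV

Σ gᵢEᵢ = 20·(-80.4) + 0.67·(60.6) + 24·(-81.0) = -3511.40
Σ gᵢ = 20 + 0.67 + 24 = 44.67
Vm = -3511.40 / 44.67 = -78.61 mV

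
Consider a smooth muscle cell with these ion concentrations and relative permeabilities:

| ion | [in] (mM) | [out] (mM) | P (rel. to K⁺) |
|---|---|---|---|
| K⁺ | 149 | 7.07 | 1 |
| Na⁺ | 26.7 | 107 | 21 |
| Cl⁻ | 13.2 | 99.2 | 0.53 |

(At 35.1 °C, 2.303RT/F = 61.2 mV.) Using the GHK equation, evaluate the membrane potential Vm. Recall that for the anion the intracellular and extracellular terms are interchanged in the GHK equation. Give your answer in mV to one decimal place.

Vm = 61.2 · log₁₀[(Σ P·[cation]ₒ + Σ P·[anion]ᵢ) / (Σ P·[cation]ᵢ + Σ P·[anion]ₒ)]
Numerator = 1×7.07 + 21×107 + 0.53×13.2 = 2261
Denominator = 1×149 + 21×26.7 + 0.53×99.2 = 762.3
Vm = 61.2 · log₁₀(2.9662) = 61.2 × (0.4722) = 28.90 mV

28.9 mV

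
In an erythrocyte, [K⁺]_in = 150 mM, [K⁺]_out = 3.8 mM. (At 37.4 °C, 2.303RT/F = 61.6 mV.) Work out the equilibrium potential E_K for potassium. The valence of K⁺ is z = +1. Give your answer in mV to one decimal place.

-98.3 mV

E = (61.6/z) · log₁₀([K⁺]_out/[K⁺]_in) with z = +1.
= (61.6/1) · log₁₀(3.8/150) = 61.60 · log₁₀(0.02533)
= 61.60 · (-1.5963) = -98.33 mV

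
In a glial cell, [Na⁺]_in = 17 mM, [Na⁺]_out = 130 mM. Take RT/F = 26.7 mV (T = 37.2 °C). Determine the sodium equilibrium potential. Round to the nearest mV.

E = (26.7/z) · ln([Na⁺]_out/[Na⁺]_in) with z = +1.
= (26.7/1) · ln(130/17) = 26.70 · ln(7.647)
= 26.70 · (2.0343) = 54.32 mV

54 mV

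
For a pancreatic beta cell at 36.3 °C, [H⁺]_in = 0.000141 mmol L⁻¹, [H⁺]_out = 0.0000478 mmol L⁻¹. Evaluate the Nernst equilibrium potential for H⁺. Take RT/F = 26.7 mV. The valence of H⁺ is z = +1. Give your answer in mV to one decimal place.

-28.9 mV

E = (26.7/z) · ln([H⁺]_out/[H⁺]_in) with z = +1.
= (26.7/1) · ln(0.0000478/0.000141) = 26.70 · ln(0.339)
= 26.70 · (-1.0817) = -28.88 mV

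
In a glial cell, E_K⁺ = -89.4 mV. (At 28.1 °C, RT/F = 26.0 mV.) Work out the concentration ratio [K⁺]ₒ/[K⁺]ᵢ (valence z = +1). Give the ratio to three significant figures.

ln([out]/[in]) = E·z/(26.0) = -89.4 × 1 / 26.0 = -3.4385
[out]/[in] = e^(-3.4385) = 0.03211

0.0321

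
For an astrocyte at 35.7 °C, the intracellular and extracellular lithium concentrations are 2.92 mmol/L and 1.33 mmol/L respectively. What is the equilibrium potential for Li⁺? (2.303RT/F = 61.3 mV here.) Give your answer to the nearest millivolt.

-21 mV

E = (61.3/z) · log₁₀([Li⁺]_out/[Li⁺]_in) with z = +1.
= (61.3/1) · log₁₀(1.33/2.92) = 61.30 · log₁₀(0.4555)
= 61.30 · (-0.3415) = -20.94 mV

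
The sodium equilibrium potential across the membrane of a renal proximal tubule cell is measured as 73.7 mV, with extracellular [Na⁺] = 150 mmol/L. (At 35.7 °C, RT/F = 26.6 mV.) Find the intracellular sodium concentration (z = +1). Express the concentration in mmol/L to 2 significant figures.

Nernst: E = (26.6/1) · ln([out]/[in]), so ln([out]/[in]) = 73.7 × 1 / 26.6 = 2.7707.
[out]/[in] = e^(2.7707) = 15.97.
[in] = 150 / 15.97 = 9.393 mmol/L.

9.4 mmol/L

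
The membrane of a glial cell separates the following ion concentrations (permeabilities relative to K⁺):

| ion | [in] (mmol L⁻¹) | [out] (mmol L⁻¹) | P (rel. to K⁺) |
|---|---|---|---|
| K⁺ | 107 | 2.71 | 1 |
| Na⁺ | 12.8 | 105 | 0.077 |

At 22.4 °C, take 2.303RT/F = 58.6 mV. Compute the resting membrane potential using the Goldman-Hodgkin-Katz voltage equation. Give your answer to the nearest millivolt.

Vm = 58.6 · log₁₀[(Σ P·[cation]ₒ + Σ P·[anion]ᵢ) / (Σ P·[cation]ᵢ + Σ P·[anion]ₒ)]
Numerator = 1×2.71 + 0.077×105 = 10.79
Denominator = 1×107 + 0.077×12.8 = 108
Vm = 58.6 · log₁₀(0.099967) = 58.6 × (-1.0001) = -58.61 mV

-59 mV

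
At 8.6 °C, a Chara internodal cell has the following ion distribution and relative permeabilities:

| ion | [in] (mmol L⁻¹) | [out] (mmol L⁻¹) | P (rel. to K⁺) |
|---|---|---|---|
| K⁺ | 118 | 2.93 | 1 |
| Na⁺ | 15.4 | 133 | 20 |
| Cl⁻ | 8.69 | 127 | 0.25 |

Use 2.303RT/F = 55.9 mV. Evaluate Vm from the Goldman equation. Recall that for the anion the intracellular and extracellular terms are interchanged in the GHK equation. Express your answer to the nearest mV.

43 mV

Vm = 55.9 · log₁₀[(Σ P·[cation]ₒ + Σ P·[anion]ᵢ) / (Σ P·[cation]ᵢ + Σ P·[anion]ₒ)]
Numerator = 1×2.93 + 20×133 + 0.25×8.69 = 2665
Denominator = 1×118 + 20×15.4 + 0.25×127 = 457.8
Vm = 55.9 · log₁₀(5.8222) = 55.9 × (0.7651) = 42.77 mV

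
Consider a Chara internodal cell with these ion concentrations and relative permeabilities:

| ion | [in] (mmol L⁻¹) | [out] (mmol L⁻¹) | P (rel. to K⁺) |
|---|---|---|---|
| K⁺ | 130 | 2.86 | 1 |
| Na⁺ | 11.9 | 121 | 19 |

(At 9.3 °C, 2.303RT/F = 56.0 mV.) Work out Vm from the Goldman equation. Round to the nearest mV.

45 mV

Vm = 56.0 · log₁₀[(Σ P·[cation]ₒ + Σ P·[anion]ᵢ) / (Σ P·[cation]ᵢ + Σ P·[anion]ₒ)]
Numerator = 1×2.86 + 19×121 = 2302
Denominator = 1×130 + 19×11.9 = 356.1
Vm = 56.0 · log₁₀(6.4641) = 56.0 × (0.8105) = 45.39 mV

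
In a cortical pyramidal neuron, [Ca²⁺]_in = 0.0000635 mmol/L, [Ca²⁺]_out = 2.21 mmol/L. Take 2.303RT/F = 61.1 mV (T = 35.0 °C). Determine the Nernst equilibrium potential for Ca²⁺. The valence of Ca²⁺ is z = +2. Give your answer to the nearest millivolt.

E = (61.1/z) · log₁₀([Ca²⁺]_out/[Ca²⁺]_in) with z = +2.
= (61.1/2) · log₁₀(2.21/0.0000635) = 30.55 · log₁₀(3.48e+04)
= 30.55 · (4.5416) = 138.75 mV

139 mV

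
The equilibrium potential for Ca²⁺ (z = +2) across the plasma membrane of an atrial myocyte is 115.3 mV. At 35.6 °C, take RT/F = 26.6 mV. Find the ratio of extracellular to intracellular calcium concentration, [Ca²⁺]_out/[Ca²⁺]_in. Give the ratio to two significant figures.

ln([out]/[in]) = E·z/(26.6) = 115.3 × 2 / 26.6 = 8.6692
[out]/[in] = e^(8.6692) = 5821

5800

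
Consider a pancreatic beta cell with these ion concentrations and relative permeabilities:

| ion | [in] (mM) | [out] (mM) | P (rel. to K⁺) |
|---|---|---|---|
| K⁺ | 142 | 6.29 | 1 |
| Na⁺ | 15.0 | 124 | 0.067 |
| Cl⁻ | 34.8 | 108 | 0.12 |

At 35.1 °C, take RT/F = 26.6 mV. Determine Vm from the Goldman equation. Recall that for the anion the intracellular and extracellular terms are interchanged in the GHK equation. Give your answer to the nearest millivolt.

Vm = 26.6 · ln[(Σ P·[cation]ₒ + Σ P·[anion]ᵢ) / (Σ P·[cation]ᵢ + Σ P·[anion]ₒ)]
Numerator = 1×6.29 + 0.067×124 + 0.12×34.8 = 18.77
Denominator = 1×142 + 0.067×15.0 + 0.12×108 = 156
Vm = 26.6 · ln(0.12037) = 26.6 × (-2.1172) = -56.32 mV

-56 mV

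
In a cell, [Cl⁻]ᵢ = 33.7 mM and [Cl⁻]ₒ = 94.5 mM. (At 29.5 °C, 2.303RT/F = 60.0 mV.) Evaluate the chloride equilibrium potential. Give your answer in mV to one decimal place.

-26.9 mV

E = (60.0/z) · log₁₀([Cl⁻]_out/[Cl⁻]_in) with z = -1.
For an anion, dividing by z = -1 reverses the sign.
= (60.0/-1) · log₁₀(94.5/33.7) = -60.00 · log₁₀(2.804)
= -60.00 · (0.4478) = -26.87 mV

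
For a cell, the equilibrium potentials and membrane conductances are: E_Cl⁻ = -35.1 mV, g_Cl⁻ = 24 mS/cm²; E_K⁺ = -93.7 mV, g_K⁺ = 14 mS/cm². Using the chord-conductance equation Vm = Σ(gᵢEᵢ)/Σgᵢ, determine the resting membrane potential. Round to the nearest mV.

-57 mV

Σ gᵢEᵢ = 24·(-35.1) + 14·(-93.7) = -2154.20
Σ gᵢ = 24 + 14 = 38
Vm = -2154.20 / 38 = -56.69 mV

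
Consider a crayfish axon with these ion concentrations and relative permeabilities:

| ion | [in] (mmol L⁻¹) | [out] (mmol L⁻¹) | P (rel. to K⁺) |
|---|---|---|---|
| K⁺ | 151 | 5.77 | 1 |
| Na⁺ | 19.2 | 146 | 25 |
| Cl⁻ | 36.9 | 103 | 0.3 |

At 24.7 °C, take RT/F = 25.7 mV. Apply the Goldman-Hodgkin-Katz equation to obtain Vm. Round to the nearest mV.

Vm = 25.7 · ln[(Σ P·[cation]ₒ + Σ P·[anion]ᵢ) / (Σ P·[cation]ᵢ + Σ P·[anion]ₒ)]
Numerator = 1×5.77 + 25×146 + 0.3×36.9 = 3667
Denominator = 1×151 + 25×19.2 + 0.3×103 = 661.9
Vm = 25.7 · ln(5.5399) = 25.7 × (1.7120) = 44.00 mV

44 mV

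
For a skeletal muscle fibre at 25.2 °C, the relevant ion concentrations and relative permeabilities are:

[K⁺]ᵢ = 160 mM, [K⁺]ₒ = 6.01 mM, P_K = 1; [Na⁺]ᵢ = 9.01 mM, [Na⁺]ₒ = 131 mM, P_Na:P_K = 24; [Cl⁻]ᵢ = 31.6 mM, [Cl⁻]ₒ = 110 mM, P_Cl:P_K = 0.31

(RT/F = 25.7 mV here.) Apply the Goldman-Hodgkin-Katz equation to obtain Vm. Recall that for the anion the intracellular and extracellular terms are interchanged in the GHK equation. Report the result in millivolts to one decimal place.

Vm = 25.7 · ln[(Σ P·[cation]ₒ + Σ P·[anion]ᵢ) / (Σ P·[cation]ᵢ + Σ P·[anion]ₒ)]
Numerator = 1×6.01 + 24×131 + 0.31×31.6 = 3160
Denominator = 1×160 + 24×9.01 + 0.31×110 = 410.3
Vm = 25.7 · ln(7.7005) = 25.7 × (2.0413) = 52.46 mV

52.5 mV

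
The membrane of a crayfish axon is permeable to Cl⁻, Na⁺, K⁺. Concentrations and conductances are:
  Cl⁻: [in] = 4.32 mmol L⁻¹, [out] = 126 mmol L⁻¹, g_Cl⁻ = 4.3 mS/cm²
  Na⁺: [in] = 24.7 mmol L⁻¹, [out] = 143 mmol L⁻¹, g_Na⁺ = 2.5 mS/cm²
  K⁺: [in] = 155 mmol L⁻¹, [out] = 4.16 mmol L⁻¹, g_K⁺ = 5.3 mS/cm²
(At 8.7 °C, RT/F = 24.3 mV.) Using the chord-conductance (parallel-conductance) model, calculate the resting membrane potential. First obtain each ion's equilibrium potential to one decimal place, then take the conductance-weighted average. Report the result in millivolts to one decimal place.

E_Cl⁻ = (24.3/-1)·ln(126/4.32) = -82.0 mV
E_Na⁺ = (24.3/1)·ln(143/24.7) = 42.7 mV
E_K⁺ = (24.3/1)·ln(4.16/155) = -87.9 mV
Vm = (Σ gᵢEᵢ)/(Σ gᵢ) = (4.3·-82.0 + 2.5·42.7 + 5.3·-87.9) / (4.3 + 2.5 + 5.3)
= -711.72 / 12.1 = -58.82 mV

-58.8 mV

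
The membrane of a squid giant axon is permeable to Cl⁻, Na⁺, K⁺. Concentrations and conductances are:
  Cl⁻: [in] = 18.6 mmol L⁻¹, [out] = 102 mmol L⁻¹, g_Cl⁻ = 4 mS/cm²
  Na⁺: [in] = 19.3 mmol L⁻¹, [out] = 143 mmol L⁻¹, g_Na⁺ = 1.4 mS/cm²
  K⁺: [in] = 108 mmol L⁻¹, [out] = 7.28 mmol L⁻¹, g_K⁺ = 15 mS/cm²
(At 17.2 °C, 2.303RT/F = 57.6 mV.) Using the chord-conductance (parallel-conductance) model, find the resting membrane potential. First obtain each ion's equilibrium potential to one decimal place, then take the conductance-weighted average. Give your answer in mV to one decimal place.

-54.5 mV

E_Cl⁻ = (57.6/-1)·log₁₀(102/18.6) = -42.6 mV
E_Na⁺ = (57.6/1)·log₁₀(143/19.3) = 50.1 mV
E_K⁺ = (57.6/1)·log₁₀(7.28/108) = -67.5 mV
Vm = (Σ gᵢEᵢ)/(Σ gᵢ) = (4·-42.6 + 1.4·50.1 + 15·-67.5) / (4 + 1.4 + 15)
= -1112.76 / 20.4 = -54.55 mV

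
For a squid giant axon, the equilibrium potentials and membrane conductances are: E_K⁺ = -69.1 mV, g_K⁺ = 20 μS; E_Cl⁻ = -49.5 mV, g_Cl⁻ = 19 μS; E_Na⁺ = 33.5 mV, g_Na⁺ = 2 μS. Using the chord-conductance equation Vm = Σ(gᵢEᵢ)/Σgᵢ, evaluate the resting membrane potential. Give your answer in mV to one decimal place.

Σ gᵢEᵢ = 20·(-69.1) + 19·(-49.5) + 2·(33.5) = -2255.50
Σ gᵢ = 20 + 19 + 2 = 41
Vm = -2255.50 / 41 = -55.01 mV

-55.0 mV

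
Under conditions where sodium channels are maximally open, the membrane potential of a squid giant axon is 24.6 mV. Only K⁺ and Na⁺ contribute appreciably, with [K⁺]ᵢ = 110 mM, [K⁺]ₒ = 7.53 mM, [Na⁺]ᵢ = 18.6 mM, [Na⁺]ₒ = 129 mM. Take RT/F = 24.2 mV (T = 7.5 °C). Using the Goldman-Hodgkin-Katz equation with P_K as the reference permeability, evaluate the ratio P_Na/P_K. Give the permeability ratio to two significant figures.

Let α = P_Na/P_K. GHK: Vm = 24.2·ln[(Kₒ + α·Naₒ)/(Kᵢ + α·Naᵢ)].
e^(Vm/24.2) = e^(24.6/24.2) = 2.7636
So 2.7636·(Kᵢ + α·Naᵢ) = Kₒ + α·Naₒ → α = (2.7636·110.0 − 7.53) / (129.0 − 2.7636·18.6)
α = (304 − 7.53) / (129.0 − 51.4) = 296.5/77.6 = 3.821

3.8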